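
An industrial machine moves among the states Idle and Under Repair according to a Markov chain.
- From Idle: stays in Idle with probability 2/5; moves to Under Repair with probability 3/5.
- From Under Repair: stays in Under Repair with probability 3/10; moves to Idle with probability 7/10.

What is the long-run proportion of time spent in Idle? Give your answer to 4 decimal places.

0.5385

Let the stationary distribution be π with π = πP and π_1 + π_2 = 1.
π_1 = 0.4·π_1 + 0.7·π_2
Solving with the normalization constraint gives π = (0.5385, 0.4615).
So the stationary probability of Idle is 0.5385.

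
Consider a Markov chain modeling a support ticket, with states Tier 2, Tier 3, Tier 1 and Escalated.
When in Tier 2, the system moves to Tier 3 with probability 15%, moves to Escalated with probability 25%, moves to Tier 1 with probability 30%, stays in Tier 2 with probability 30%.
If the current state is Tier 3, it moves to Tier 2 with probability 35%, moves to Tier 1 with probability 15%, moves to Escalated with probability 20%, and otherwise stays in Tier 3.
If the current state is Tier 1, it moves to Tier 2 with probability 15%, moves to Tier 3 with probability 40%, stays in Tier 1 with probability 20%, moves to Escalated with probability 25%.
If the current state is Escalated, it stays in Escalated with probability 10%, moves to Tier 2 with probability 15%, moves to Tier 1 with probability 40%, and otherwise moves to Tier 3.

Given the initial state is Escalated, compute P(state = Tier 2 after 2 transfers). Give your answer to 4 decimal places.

0.2425

Propagate the distribution vector 2 transfers from Escalated.
After 0 transfers: (0.0000, 0.0000, 0.0000, 1.0000)
After 1 transfer: (0.1500, 0.3500, 0.4000, 0.1000)
After 2 transfers: (0.2425, 0.3225, 0.2175, 0.2175)
P(in Tier 2 after 2 transfers) = 0.2425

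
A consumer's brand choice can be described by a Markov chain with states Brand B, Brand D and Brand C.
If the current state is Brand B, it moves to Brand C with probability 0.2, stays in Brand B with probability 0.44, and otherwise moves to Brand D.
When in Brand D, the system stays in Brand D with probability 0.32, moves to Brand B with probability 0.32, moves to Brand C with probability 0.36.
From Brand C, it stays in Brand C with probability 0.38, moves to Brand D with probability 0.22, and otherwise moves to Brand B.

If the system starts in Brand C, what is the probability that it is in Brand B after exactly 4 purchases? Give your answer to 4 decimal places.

Propagate the distribution vector 4 purchases from Brand C.
After 0 purchases: (0.0000, 0.0000, 1.0000)
After 1 purchase: (0.4000, 0.2200, 0.3800)
After 2 purchases: (0.3984, 0.2980, 0.3036)
After 3 purchases: (0.3921, 0.3056, 0.3023)
After 4 purchases: (0.3912, 0.3055, 0.3033)
P(in Brand B after 4 purchases) = 0.3912

0.3912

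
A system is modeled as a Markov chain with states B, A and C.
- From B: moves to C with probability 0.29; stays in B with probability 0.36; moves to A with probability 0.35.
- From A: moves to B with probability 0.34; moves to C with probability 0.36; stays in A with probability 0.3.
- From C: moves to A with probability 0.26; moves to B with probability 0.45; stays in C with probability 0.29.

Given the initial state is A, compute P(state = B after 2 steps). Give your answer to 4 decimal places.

0.3864

Sum over the intermediate state after 1 step:
P = P(A→B)·P(B→B) + P(A→A)·P(A→B) + P(A→C)·P(C→B)
  = 0.34×0.36 + 0.3×0.34 + 0.36×0.45
  = 0.1224 + 0.1020 + 0.1620 = 0.3864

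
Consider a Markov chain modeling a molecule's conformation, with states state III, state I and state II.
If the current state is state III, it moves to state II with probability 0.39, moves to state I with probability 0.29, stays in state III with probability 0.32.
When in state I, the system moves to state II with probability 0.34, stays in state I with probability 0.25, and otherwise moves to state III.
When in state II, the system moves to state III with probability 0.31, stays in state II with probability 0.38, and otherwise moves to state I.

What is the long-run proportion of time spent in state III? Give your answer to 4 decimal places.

Let the stationary distribution be π with π = πP and π_1 + π_2 + π_3 = 1.
π_1 = 0.32·π_1 + 0.41·π_2 + 0.31·π_3
π_2 = 0.29·π_1 + 0.25·π_2 + 0.31·π_3
Solving with the normalization constraint gives π = (0.3420, 0.2860, 0.3720).
So the stationary probability of state III is 0.3420.

0.3420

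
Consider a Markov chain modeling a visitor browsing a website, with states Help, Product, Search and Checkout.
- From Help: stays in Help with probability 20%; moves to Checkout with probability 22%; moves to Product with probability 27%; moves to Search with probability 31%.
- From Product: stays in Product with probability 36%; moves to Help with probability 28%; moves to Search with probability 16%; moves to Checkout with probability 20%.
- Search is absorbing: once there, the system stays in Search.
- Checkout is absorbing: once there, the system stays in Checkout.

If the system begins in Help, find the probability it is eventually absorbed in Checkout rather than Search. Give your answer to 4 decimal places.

Let h(s) be the probability of absorption at Checkout starting from transient state s. Then h(Checkout) = 1 and h(Search) = 0. By first-step analysis:
h(Help) = 0.2·h(Help) + 0.27·h(Product) + 0.31·0 + 0.22·1
h(Product) = 0.28·h(Help) + 0.36·h(Product) + 0.16·0 + 0.2·1
Solving: h(Help) = 0.4464, h(Product) = 0.5078.
Starting from Help, the probability is 0.4464.

0.4464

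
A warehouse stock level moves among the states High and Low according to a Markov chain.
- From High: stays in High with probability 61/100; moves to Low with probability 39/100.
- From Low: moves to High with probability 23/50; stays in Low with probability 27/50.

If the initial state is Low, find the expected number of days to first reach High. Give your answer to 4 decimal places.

Let t(s) be the expected number of days to first reach High from state s, with t(High) = 0. Conditioning on the first day:
t(Low) = 1 + 0.54·t(Low)
Solving: t(Low) = 2.1739.
Expected days from Low to High: 2.1739.

2.1739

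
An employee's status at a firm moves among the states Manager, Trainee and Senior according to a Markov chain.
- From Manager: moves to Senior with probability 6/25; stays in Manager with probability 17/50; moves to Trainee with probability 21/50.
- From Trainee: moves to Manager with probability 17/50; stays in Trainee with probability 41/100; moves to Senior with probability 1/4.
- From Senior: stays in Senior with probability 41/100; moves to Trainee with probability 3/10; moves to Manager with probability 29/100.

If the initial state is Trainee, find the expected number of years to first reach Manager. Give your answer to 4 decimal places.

Let t(s) be the expected number of years to first reach Manager from state s, with t(Manager) = 0. Conditioning on the first year:
t(Trainee) = 1 + 0.41·t(Trainee) + 0.25·t(Senior)
t(Senior) = 1 + 0.3·t(Trainee) + 0.41·t(Senior)
Solving: t(Trainee) = 3.0758, t(Senior) = 3.2589.
Expected years from Trainee to Manager: 3.0758.

3.0758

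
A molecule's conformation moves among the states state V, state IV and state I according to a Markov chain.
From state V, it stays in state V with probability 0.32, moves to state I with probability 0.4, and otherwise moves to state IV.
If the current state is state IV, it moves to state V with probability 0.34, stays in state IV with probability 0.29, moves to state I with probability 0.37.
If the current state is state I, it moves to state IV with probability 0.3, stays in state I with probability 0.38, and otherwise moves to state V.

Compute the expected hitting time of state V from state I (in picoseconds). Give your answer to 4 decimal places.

3.0680

Let t(s) be the expected number of picoseconds to first reach state V from state s, with t(state V) = 0. Conditioning on the first picosecond:
t(state IV) = 1 + 0.29·t(state IV) + 0.37·t(state I)
t(state I) = 1 + 0.3·t(state IV) + 0.38·t(state I)
Solving: t(state IV) = 3.0073, t(state I) = 3.0680.
Expected picoseconds from state I to state V: 3.0680.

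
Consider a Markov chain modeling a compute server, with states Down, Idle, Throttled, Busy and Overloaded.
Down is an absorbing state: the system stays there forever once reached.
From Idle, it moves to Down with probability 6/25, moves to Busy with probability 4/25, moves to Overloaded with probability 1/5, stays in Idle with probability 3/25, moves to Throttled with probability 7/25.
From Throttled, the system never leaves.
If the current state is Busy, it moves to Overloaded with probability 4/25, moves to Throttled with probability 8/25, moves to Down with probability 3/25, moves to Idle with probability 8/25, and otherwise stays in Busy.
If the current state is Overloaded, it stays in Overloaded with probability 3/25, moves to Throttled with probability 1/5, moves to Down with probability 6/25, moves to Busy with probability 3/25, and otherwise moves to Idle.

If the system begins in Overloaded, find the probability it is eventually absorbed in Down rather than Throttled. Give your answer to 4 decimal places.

0.4876

Let h(s) be the probability of absorption at Down starting from transient state s. Then h(Down) = 1 and h(Throttled) = 0. By first-step analysis:
h(Idle) = 0.24·1 + 0.12·h(Idle) + 0.28·0 + 0.16·h(Busy) + 0.2·h(Overloaded)
h(Busy) = 0.12·1 + 0.32·h(Idle) + 0.32·0 + 0.08·h(Busy) + 0.16·h(Overloaded)
h(Overloaded) = 0.24·1 + 0.32·h(Idle) + 0.2·0 + 0.12·h(Busy) + 0.12·h(Overloaded)
Solving: h(Idle) = 0.4512, h(Busy) = 0.3722, h(Overloaded) = 0.4876.
Starting from Overloaded, the probability is 0.4876.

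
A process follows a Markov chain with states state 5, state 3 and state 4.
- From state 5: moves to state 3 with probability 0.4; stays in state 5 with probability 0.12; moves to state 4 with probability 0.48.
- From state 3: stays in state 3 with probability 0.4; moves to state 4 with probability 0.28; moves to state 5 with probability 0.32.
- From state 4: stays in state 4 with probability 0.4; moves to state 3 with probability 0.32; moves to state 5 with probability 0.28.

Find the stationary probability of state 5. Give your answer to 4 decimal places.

Let the stationary distribution be π with π = πP and π_1 + π_2 + π_3 = 1.
π_1 = 0.12·π_1 + 0.32·π_2 + 0.28·π_3
π_2 = 0.4·π_1 + 0.4·π_2 + 0.32·π_3
Solving with the normalization constraint gives π = (0.2541, 0.3699, 0.3759).
So the stationary probability of state 5 is 0.2541.

0.2541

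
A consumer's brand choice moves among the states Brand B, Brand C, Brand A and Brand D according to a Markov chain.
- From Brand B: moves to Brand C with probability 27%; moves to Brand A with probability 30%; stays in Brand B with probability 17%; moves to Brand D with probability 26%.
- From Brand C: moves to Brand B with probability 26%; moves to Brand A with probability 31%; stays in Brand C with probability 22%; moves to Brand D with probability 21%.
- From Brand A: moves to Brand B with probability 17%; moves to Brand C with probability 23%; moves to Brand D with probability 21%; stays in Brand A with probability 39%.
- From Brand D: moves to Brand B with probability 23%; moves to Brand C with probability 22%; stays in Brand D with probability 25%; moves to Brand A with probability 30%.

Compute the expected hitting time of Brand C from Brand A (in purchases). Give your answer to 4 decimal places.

4.2541

Let t(s) be the expected number of purchases to first reach Brand C from state s, with t(Brand C) = 0. Conditioning on the first purchase:
t(Brand B) = 1 + 0.17·t(Brand B) + 0.3·t(Brand A) + 0.26·t(Brand D)
t(Brand A) = 1 + 0.17·t(Brand B) + 0.39·t(Brand A) + 0.21·t(Brand D)
t(Brand D) = 1 + 0.23·t(Brand B) + 0.3·t(Brand A) + 0.25·t(Brand D)
Solving: t(Brand B) = 4.0857, t(Brand A) = 4.2541, t(Brand D) = 4.2879.
Expected purchases from Brand A to Brand C: 4.2541.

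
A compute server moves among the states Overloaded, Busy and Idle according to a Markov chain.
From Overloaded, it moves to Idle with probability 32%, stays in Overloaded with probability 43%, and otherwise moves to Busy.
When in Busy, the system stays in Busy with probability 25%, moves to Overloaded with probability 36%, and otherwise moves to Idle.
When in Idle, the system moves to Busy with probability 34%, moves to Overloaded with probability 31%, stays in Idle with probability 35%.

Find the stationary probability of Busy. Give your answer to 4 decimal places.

0.2815

Let the stationary distribution be π with π = πP and π_1 + π_2 + π_3 = 1.
π_1 = 0.43·π_1 + 0.36·π_2 + 0.31·π_3
π_2 = 0.25·π_1 + 0.25·π_2 + 0.34·π_3
Solving with the normalization constraint gives π = (0.3683, 0.2815, 0.3502).
So the stationary probability of Busy is 0.2815.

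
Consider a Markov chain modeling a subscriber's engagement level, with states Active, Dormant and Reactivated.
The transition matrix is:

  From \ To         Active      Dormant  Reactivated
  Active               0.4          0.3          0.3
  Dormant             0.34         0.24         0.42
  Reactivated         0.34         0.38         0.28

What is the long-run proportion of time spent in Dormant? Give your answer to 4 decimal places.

0.3080

Let the stationary distribution be π with π = πP and π_1 + π_2 + π_3 = 1.
π_1 = 0.4·π_1 + 0.34·π_2 + 0.34·π_3
π_2 = 0.3·π_1 + 0.24·π_2 + 0.38·π_3
Solving with the normalization constraint gives π = (0.3617, 0.3080, 0.3303).
So the stationary probability of Dormant is 0.3080.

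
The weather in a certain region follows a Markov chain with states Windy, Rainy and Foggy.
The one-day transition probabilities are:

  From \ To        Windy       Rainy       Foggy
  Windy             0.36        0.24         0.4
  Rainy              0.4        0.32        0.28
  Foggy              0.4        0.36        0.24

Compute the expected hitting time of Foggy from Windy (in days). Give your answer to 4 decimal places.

2.7123

Let t(s) be the expected number of days to first reach Foggy from state s, with t(Foggy) = 0. Conditioning on the first day:
t(Windy) = 1 + 0.36·t(Windy) + 0.24·t(Rainy)
t(Rainy) = 1 + 0.4·t(Windy) + 0.32·t(Rainy)
Solving: t(Windy) = 2.7123, t(Rainy) = 3.0660.
Expected days from Windy to Foggy: 2.7123.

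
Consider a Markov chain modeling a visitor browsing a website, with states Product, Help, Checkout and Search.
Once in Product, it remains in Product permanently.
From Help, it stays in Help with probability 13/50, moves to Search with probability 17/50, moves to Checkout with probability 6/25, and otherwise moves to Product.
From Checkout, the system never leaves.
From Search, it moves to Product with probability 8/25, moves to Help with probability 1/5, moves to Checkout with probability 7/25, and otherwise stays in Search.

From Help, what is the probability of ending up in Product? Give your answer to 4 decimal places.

Let h(s) be the probability of absorption at Product starting from transient state s. Then h(Product) = 1 and h(Checkout) = 0. By first-step analysis:
h(Help) = 0.16·1 + 0.26·h(Help) + 0.24·0 + 0.34·h(Search)
h(Search) = 0.32·1 + 0.2·h(Help) + 0.28·0 + 0.2·h(Search)
Solving: h(Help) = 0.4519, h(Search) = 0.5130.
Starting from Help, the probability is 0.4519.

0.4519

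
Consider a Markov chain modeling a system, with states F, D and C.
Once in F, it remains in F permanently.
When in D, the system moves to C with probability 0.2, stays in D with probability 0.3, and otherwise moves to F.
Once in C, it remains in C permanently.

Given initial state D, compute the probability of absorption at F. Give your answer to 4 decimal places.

Let h(s) be the probability of absorption at F starting from transient state s. Then h(F) = 1 and h(C) = 0. By first-step analysis:
h(D) = 0.5·1 + 0.3·h(D) + 0.2·0
Solving: h(D) = 0.7143.
Starting from D, the probability is 0.7143.

0.7143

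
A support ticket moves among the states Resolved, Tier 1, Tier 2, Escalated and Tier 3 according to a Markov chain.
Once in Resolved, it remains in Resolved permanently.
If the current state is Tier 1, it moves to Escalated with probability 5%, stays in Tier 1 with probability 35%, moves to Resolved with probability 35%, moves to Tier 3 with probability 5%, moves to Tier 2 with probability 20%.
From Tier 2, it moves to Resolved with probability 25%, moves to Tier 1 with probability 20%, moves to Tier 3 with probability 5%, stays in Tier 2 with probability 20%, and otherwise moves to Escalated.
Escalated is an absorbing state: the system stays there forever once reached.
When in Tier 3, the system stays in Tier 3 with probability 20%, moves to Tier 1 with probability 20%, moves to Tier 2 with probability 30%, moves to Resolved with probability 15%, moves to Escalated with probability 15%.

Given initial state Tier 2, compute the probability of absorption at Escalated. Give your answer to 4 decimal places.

0.4647

Let h(s) be the probability of absorption at Escalated starting from transient state s. Then h(Escalated) = 1 and h(Resolved) = 0. By first-step analysis:
h(Tier 1) = 0.35·0 + 0.35·h(Tier 1) + 0.2·h(Tier 2) + 0.05·1 + 0.05·h(Tier 3)
h(Tier 2) = 0.25·0 + 0.2·h(Tier 1) + 0.2·h(Tier 2) + 0.3·1 + 0.05·h(Tier 3)
h(Tier 3) = 0.15·0 + 0.2·h(Tier 1) + 0.3·h(Tier 2) + 0.15·1 + 0.2·h(Tier 3)
Solving: h(Tier 1) = 0.2526, h(Tier 2) = 0.4647, h(Tier 3) = 0.4249.
Starting from Tier 2, the probability is 0.4647.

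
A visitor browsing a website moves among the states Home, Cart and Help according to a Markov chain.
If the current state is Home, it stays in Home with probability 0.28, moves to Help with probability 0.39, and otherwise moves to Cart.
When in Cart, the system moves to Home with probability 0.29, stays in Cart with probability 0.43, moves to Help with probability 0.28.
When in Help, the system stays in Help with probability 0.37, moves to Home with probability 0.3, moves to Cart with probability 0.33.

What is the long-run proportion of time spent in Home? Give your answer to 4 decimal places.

0.2905

Let the stationary distribution be π with π = πP and π_1 + π_2 + π_3 = 1.
π_1 = 0.28·π_1 + 0.29·π_2 + 0.3·π_3
π_2 = 0.33·π_1 + 0.43·π_2 + 0.33·π_3
Solving with the normalization constraint gives π = (0.2905, 0.3667, 0.3428).
So the stationary probability of Home is 0.2905.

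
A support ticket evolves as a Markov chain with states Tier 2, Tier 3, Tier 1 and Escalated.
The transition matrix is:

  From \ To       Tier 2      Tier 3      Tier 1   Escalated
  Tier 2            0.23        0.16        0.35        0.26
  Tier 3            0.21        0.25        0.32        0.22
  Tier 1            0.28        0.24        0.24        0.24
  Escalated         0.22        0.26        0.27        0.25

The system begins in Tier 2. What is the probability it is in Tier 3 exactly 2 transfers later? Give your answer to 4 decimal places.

0.2284

Propagate the distribution vector 2 transfers from Tier 2.
After 0 transfers: (1.0000, 0.0000, 0.0000, 0.0000)
After 1 transfer: (0.2300, 0.1600, 0.3500, 0.2600)
After 2 transfers: (0.2417, 0.2284, 0.2859, 0.2440)
P(in Tier 3 after 2 transfers) = 0.2284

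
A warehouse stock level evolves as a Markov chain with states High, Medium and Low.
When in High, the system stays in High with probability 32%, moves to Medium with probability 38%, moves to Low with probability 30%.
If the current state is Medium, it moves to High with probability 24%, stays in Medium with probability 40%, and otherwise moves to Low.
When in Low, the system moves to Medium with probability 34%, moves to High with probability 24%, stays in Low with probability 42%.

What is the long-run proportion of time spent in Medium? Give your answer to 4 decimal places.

0.3728

Let the stationary distribution be π with π = πP and π_1 + π_2 + π_3 = 1.
π_1 = 0.32·π_1 + 0.24·π_2 + 0.24·π_3
π_2 = 0.38·π_1 + 0.4·π_2 + 0.34·π_3
Solving with the normalization constraint gives π = (0.2609, 0.3728, 0.3663).
So the stationary probability of Medium is 0.3728.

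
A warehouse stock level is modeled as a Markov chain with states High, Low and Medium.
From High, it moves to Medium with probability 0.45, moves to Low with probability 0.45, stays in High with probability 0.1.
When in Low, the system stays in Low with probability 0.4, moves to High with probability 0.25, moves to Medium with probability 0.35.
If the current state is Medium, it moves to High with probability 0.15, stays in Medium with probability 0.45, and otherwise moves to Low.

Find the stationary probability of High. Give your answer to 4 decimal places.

0.1818

Let the stationary distribution be π with π = πP and π_1 + π_2 + π_3 = 1.
π_1 = 0.1·π_1 + 0.25·π_2 + 0.15·π_3
π_2 = 0.45·π_1 + 0.4·π_2 + 0.4·π_3
Solving with the normalization constraint gives π = (0.1818, 0.4091, 0.4091).
So the stationary probability of High is 0.1818.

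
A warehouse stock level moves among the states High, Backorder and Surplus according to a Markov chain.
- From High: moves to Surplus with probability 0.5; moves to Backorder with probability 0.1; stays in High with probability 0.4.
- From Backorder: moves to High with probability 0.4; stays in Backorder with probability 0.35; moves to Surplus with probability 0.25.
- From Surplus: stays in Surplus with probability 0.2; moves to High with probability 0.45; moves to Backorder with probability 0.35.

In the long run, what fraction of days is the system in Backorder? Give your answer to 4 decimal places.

0.2458

Let the stationary distribution be π with π = πP and π_1 + π_2 + π_3 = 1.
π_1 = 0.4·π_1 + 0.4·π_2 + 0.45·π_3
π_2 = 0.1·π_1 + 0.35·π_2 + 0.35·π_3
Solving with the normalization constraint gives π = (0.4169, 0.2458, 0.3373).
So the stationary probability of Backorder is 0.2458.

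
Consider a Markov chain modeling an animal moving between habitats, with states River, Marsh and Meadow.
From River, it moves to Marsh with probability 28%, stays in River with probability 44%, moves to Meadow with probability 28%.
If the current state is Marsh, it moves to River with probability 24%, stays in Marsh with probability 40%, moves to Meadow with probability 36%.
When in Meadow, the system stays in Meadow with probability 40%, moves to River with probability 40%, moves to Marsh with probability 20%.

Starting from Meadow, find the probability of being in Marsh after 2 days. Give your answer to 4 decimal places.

Sum over the intermediate state after 1 day:
P = P(Meadow→River)·P(River→Marsh) + P(Meadow→Marsh)·P(Marsh→Marsh) + P(Meadow→Meadow)·P(Meadow→Marsh)
  = 0.4×0.28 + 0.2×0.4 + 0.4×0.2
  = 0.1120 + 0.0800 + 0.0800 = 0.2720

0.2720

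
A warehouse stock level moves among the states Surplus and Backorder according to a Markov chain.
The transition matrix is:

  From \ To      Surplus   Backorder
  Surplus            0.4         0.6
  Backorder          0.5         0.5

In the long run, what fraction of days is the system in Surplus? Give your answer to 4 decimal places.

0.4545

Let the stationary distribution be π with π = πP and π_1 + π_2 = 1.
π_1 = 0.4·π_1 + 0.5·π_2
Solving with the normalization constraint gives π = (0.4545, 0.5455).
So the stationary probability of Surplus is 0.4545.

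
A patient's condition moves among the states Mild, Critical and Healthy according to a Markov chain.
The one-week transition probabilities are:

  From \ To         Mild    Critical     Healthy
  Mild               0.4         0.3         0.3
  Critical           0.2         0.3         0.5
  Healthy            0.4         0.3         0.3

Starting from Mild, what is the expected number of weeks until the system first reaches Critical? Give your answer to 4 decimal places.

Let t(s) be the expected number of weeks to first reach Critical from state s, with t(Critical) = 0. Conditioning on the first week:
t(Mild) = 1 + 0.4·t(Mild) + 0.3·t(Healthy)
t(Healthy) = 1 + 0.4·t(Mild) + 0.3·t(Healthy)
Solving: t(Mild) = 3.3333, t(Healthy) = 3.3333.
Expected weeks from Mild to Critical: 3.3333.

3.3333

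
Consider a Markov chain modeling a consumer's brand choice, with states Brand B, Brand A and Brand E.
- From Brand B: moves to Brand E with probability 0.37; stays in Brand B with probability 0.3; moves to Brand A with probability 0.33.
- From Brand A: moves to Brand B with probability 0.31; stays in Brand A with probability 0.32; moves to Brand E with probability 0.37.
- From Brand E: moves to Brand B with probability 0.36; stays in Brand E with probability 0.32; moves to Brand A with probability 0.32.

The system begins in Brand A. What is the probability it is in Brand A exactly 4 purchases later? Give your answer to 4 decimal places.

Propagate the distribution vector 4 purchases from Brand A.
After 0 purchases: (0.0000, 1.0000, 0.0000)
After 1 purchase: (0.3100, 0.3200, 0.3700)
After 2 purchases: (0.3254, 0.3231, 0.3515)
After 3 purchases: (0.3243, 0.3233, 0.3524)
After 4 purchases: (0.3244, 0.3232, 0.3524)
P(in Brand A after 4 purchases) = 0.3232

0.3232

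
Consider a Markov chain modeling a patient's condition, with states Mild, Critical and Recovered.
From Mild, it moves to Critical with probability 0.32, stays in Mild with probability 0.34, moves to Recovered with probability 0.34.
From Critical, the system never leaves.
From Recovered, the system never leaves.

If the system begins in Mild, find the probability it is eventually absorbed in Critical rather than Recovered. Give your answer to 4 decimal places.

0.4848

Let h(s) be the probability of absorption at Critical starting from transient state s. Then h(Critical) = 1 and h(Recovered) = 0. By first-step analysis:
h(Mild) = 0.34·h(Mild) + 0.32·1 + 0.34·0
Solving: h(Mild) = 0.4848.
Starting from Mild, the probability is 0.4848.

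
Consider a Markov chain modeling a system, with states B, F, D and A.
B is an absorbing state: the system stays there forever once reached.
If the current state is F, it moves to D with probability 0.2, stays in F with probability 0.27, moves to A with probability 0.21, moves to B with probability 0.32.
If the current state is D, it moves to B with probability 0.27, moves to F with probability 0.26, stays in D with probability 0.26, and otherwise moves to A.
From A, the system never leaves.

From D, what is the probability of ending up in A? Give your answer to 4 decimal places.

0.4259

Let h(s) be the probability of absorption at A starting from transient state s. Then h(A) = 1 and h(B) = 0. By first-step analysis:
h(F) = 0.32·0 + 0.27·h(F) + 0.2·h(D) + 0.21·1
h(D) = 0.27·0 + 0.26·h(F) + 0.26·h(D) + 0.21·1
Solving: h(F) = 0.4043, h(D) = 0.4259.
Starting from D, the probability is 0.4259.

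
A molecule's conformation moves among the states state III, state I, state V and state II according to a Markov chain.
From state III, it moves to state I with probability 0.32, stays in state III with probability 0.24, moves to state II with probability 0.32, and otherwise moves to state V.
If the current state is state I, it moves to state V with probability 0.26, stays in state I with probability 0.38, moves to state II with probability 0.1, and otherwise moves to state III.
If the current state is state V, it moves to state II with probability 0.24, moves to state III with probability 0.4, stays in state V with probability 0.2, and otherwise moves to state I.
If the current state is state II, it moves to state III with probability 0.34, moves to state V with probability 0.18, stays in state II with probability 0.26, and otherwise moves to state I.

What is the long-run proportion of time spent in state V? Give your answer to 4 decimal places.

0.1886

Let the stationary distribution be π with π = πP and π_1 + π_2 + π_3 + π_4 = 1.
π_1 = 0.24·π_1 + 0.26·π_2 + 0.4·π_3 + 0.34·π_4
π_2 = 0.32·π_1 + 0.38·π_2 + 0.16·π_3 + 0.22·π_4
π_3 = 0.12·π_1 + 0.26·π_2 + 0.2·π_3 + 0.18·π_4
Solving with the normalization constraint gives π = (0.2987, 0.2840, 0.1886, 0.2287).
So the stationary probability of state V is 0.1886.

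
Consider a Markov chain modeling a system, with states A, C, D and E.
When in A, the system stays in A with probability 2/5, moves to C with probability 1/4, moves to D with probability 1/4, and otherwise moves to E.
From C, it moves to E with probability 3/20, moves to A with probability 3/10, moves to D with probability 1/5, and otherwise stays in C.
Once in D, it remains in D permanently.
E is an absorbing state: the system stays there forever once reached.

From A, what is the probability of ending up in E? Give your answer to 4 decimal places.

0.3254

Let h(s) be the probability of absorption at E starting from transient state s. Then h(E) = 1 and h(D) = 0. By first-step analysis:
h(A) = 0.4·h(A) + 0.25·h(C) + 0.25·0 + 0.1·1
h(C) = 0.3·h(A) + 0.35·h(C) + 0.2·0 + 0.15·1
Solving: h(A) = 0.3254, h(C) = 0.3810.
Starting from A, the probability is 0.3254.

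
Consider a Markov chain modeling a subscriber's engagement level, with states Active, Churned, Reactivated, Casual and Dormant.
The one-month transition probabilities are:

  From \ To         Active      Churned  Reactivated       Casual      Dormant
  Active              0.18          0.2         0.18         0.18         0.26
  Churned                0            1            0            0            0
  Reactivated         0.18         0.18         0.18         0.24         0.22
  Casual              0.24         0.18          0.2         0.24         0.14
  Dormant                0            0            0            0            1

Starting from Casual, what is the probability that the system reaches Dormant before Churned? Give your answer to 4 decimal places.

Let h(s) be the probability of absorption at Dormant starting from transient state s. Then h(Dormant) = 1 and h(Churned) = 0. By first-step analysis:
h(Active) = 0.18·h(Active) + 0.2·0 + 0.18·h(Reactivated) + 0.18·h(Casual) + 0.26·1
h(Reactivated) = 0.18·h(Active) + 0.18·0 + 0.18·h(Reactivated) + 0.24·h(Casual) + 0.22·1
h(Casual) = 0.24·h(Active) + 0.18·0 + 0.2·h(Reactivated) + 0.24·h(Casual) + 0.14·1
Solving: h(Active) = 0.5428, h(Reactivated) = 0.5325, h(Casual) = 0.4958.
Starting from Casual, the probability is 0.4958.

0.4958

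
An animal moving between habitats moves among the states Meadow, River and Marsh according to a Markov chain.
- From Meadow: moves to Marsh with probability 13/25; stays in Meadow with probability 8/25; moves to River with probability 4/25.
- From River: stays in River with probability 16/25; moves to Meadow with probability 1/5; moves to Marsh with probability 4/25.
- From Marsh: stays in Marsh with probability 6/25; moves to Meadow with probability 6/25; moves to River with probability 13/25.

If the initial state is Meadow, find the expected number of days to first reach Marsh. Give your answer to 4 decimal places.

2.4436

Let t(s) be the expected number of days to first reach Marsh from state s, with t(Marsh) = 0. Conditioning on the first day:
t(Meadow) = 1 + 0.32·t(Meadow) + 0.16·t(River)
t(River) = 1 + 0.2·t(Meadow) + 0.64·t(River)
Solving: t(Meadow) = 2.4436, t(River) = 4.1353.
Expected days from Meadow to Marsh: 2.4436.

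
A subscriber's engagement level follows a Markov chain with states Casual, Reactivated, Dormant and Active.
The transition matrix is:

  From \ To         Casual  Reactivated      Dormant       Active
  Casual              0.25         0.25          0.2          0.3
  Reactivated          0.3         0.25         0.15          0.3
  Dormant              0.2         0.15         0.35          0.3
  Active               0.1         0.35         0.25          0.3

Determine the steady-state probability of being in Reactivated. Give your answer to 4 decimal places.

Let the stationary distribution be π with π = πP and π_1 + π_2 + π_3 + π_4 = 1.
π_1 = 0.25·π_1 + 0.3·π_2 + 0.2·π_3 + 0.1·π_4
π_2 = 0.25·π_1 + 0.25·π_2 + 0.15·π_3 + 0.35·π_4
π_3 = 0.2·π_1 + 0.15·π_2 + 0.35·π_3 + 0.25·π_4
Solving with the normalization constraint gives π = (0.2059, 0.2562, 0.2379, 0.3000).
So the stationary probability of Reactivated is 0.2562.

0.2562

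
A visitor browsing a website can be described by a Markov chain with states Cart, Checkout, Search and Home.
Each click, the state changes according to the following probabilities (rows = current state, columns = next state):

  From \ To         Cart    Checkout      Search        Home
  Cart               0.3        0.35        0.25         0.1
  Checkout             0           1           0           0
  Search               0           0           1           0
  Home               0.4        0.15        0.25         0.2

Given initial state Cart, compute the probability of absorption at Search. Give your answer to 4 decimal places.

Let h(s) be the probability of absorption at Search starting from transient state s. Then h(Search) = 1 and h(Checkout) = 0. By first-step analysis:
h(Cart) = 0.3·h(Cart) + 0.35·0 + 0.25·1 + 0.1·h(Home)
h(Home) = 0.4·h(Cart) + 0.15·0 + 0.25·1 + 0.2·h(Home)
Solving: h(Cart) = 0.4327, h(Home) = 0.5288.
Starting from Cart, the probability is 0.4327.

0.4327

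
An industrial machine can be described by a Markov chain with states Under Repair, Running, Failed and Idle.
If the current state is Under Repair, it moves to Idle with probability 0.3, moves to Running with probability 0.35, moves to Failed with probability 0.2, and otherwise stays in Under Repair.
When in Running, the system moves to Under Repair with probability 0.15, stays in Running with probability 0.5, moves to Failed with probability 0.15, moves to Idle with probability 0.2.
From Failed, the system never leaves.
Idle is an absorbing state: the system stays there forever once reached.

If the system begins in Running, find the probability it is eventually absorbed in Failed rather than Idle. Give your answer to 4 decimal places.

Let h(s) be the probability of absorption at Failed starting from transient state s. Then h(Failed) = 1 and h(Idle) = 0. By first-step analysis:
h(Under Repair) = 0.15·h(Under Repair) + 0.35·h(Running) + 0.2·1 + 0.3·0
h(Running) = 0.15·h(Under Repair) + 0.5·h(Running) + 0.15·1 + 0.2·0
Solving: h(Under Repair) = 0.4094, h(Running) = 0.4228.
Starting from Running, the probability is 0.4228.

0.4228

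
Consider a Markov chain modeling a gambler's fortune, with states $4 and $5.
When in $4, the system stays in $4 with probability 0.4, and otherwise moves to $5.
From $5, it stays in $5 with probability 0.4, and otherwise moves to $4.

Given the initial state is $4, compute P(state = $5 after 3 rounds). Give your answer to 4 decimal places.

Propagate the distribution vector 3 rounds from $4.
After 0 rounds: (1.0000, 0.0000)
After 1 round: (0.4000, 0.6000)
After 2 rounds: (0.5200, 0.4800)
After 3 rounds: (0.4960, 0.5040)
P(in $5 after 3 rounds) = 0.5040

0.5040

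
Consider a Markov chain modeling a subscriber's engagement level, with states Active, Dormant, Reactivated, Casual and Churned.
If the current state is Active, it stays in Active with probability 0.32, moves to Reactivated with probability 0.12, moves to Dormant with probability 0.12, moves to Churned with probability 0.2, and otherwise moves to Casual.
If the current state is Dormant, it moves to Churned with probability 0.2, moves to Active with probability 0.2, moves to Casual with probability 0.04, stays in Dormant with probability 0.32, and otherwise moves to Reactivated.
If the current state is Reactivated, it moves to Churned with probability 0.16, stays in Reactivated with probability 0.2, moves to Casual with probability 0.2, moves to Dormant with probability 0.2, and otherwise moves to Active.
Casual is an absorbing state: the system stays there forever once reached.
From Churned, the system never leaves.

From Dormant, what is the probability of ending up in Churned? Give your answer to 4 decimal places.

0.6155

Let h(s) be the probability of absorption at Churned starting from transient state s. Then h(Churned) = 1 and h(Casual) = 0. By first-step analysis:
h(Active) = 0.32·h(Active) + 0.12·h(Dormant) + 0.12·h(Reactivated) + 0.24·0 + 0.2·1
h(Dormant) = 0.2·h(Active) + 0.32·h(Dormant) + 0.24·h(Reactivated) + 0.04·0 + 0.2·1
h(Reactivated) = 0.24·h(Active) + 0.2·h(Dormant) + 0.2·h(Reactivated) + 0.2·0 + 0.16·1
Solving: h(Active) = 0.4912, h(Dormant) = 0.6155, h(Reactivated) = 0.5012.
Starting from Dormant, the probability is 0.6155.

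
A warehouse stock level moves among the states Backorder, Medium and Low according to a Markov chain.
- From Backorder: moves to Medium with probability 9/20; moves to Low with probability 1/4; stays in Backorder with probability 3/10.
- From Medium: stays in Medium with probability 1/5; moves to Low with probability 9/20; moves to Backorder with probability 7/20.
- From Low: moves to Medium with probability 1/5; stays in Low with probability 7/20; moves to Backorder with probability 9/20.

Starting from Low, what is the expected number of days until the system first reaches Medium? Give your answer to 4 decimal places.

3.3577

Let t(s) be the expected number of days to first reach Medium from state s, with t(Medium) = 0. Conditioning on the first day:
t(Backorder) = 1 + 0.3·t(Backorder) + 0.25·t(Low)
t(Low) = 1 + 0.45·t(Backorder) + 0.35·t(Low)
Solving: t(Backorder) = 2.6277, t(Low) = 3.3577.
Expected days from Low to Medium: 3.3577.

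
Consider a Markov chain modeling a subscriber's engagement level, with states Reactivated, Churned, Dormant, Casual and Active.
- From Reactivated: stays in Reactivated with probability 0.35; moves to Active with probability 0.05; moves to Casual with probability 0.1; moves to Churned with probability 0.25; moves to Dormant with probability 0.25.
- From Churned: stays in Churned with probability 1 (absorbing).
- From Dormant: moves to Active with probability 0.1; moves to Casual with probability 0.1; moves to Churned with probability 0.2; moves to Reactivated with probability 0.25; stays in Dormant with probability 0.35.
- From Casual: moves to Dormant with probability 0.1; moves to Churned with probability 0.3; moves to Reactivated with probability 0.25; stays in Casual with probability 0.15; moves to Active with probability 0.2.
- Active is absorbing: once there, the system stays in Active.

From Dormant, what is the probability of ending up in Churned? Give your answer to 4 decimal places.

0.6990

Let h(s) be the probability of absorption at Churned starting from transient state s. Then h(Churned) = 1 and h(Active) = 0. By first-step analysis:
h(Reactivated) = 0.35·h(Reactivated) + 0.25·1 + 0.25·h(Dormant) + 0.1·h(Casual) + 0.05·0
h(Dormant) = 0.25·h(Reactivated) + 0.2·1 + 0.35·h(Dormant) + 0.1·h(Casual) + 0.1·0
h(Casual) = 0.25·h(Reactivated) + 0.3·1 + 0.1·h(Dormant) + 0.15·h(Casual) + 0.2·0
Solving: h(Reactivated) = 0.7546, h(Dormant) = 0.6990, h(Casual) = 0.6571.
Starting from Dormant, the probability is 0.6990.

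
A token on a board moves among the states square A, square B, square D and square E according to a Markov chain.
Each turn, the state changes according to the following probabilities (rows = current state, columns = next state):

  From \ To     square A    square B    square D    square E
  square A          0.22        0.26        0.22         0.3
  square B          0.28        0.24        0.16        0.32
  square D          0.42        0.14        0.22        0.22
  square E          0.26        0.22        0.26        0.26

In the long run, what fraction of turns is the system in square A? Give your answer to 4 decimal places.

0.2877

Let the stationary distribution be π with π = πP and π_1 + π_2 + π_3 + π_4 = 1.
π_1 = 0.22·π_1 + 0.28·π_2 + 0.42·π_3 + 0.26·π_4
π_2 = 0.26·π_1 + 0.24·π_2 + 0.14·π_3 + 0.22·π_4
π_3 = 0.22·π_1 + 0.16·π_2 + 0.22·π_3 + 0.26·π_4
Solving with the normalization constraint gives π = (0.2877, 0.2184, 0.2179, 0.2759).
So the stationary probability of square A is 0.2877.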